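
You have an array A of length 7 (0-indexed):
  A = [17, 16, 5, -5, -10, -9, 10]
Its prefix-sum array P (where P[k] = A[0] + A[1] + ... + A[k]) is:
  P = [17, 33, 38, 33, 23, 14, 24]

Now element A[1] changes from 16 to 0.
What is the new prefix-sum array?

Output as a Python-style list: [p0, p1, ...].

Answer: [17, 17, 22, 17, 7, -2, 8]

Derivation:
Change: A[1] 16 -> 0, delta = -16
P[k] for k < 1: unchanged (A[1] not included)
P[k] for k >= 1: shift by delta = -16
  P[0] = 17 + 0 = 17
  P[1] = 33 + -16 = 17
  P[2] = 38 + -16 = 22
  P[3] = 33 + -16 = 17
  P[4] = 23 + -16 = 7
  P[5] = 14 + -16 = -2
  P[6] = 24 + -16 = 8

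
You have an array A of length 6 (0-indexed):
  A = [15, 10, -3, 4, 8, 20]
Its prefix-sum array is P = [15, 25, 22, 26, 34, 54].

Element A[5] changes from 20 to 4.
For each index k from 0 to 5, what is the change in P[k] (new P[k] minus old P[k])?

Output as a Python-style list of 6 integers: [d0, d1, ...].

Element change: A[5] 20 -> 4, delta = -16
For k < 5: P[k] unchanged, delta_P[k] = 0
For k >= 5: P[k] shifts by exactly -16
Delta array: [0, 0, 0, 0, 0, -16]

Answer: [0, 0, 0, 0, 0, -16]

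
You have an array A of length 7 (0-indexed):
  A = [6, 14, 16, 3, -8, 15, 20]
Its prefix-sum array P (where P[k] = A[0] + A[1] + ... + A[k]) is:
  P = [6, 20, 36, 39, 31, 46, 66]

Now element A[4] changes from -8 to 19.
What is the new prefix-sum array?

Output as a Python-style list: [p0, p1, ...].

Answer: [6, 20, 36, 39, 58, 73, 93]

Derivation:
Change: A[4] -8 -> 19, delta = 27
P[k] for k < 4: unchanged (A[4] not included)
P[k] for k >= 4: shift by delta = 27
  P[0] = 6 + 0 = 6
  P[1] = 20 + 0 = 20
  P[2] = 36 + 0 = 36
  P[3] = 39 + 0 = 39
  P[4] = 31 + 27 = 58
  P[5] = 46 + 27 = 73
  P[6] = 66 + 27 = 93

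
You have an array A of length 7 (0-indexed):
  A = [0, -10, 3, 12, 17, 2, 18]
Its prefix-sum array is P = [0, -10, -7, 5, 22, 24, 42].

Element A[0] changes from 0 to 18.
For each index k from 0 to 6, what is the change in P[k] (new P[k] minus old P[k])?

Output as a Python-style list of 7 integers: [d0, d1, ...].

Answer: [18, 18, 18, 18, 18, 18, 18]

Derivation:
Element change: A[0] 0 -> 18, delta = 18
For k < 0: P[k] unchanged, delta_P[k] = 0
For k >= 0: P[k] shifts by exactly 18
Delta array: [18, 18, 18, 18, 18, 18, 18]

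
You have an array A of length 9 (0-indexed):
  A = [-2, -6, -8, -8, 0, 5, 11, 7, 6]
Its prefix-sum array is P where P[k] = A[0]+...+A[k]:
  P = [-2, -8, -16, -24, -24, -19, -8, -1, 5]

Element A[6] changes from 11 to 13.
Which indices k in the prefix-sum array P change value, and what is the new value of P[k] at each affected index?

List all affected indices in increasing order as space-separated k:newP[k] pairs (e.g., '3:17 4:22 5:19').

P[k] = A[0] + ... + A[k]
P[k] includes A[6] iff k >= 6
Affected indices: 6, 7, ..., 8; delta = 2
  P[6]: -8 + 2 = -6
  P[7]: -1 + 2 = 1
  P[8]: 5 + 2 = 7

Answer: 6:-6 7:1 8:7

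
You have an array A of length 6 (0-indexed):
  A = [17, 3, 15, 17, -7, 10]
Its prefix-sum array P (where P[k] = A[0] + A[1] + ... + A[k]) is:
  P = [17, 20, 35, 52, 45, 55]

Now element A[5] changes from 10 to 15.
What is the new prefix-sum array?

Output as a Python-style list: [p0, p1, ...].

Change: A[5] 10 -> 15, delta = 5
P[k] for k < 5: unchanged (A[5] not included)
P[k] for k >= 5: shift by delta = 5
  P[0] = 17 + 0 = 17
  P[1] = 20 + 0 = 20
  P[2] = 35 + 0 = 35
  P[3] = 52 + 0 = 52
  P[4] = 45 + 0 = 45
  P[5] = 55 + 5 = 60

Answer: [17, 20, 35, 52, 45, 60]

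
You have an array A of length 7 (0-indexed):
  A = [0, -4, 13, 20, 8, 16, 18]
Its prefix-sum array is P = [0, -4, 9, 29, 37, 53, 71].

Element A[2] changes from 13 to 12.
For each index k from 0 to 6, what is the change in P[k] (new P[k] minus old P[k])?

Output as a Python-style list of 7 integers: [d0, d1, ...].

Answer: [0, 0, -1, -1, -1, -1, -1]

Derivation:
Element change: A[2] 13 -> 12, delta = -1
For k < 2: P[k] unchanged, delta_P[k] = 0
For k >= 2: P[k] shifts by exactly -1
Delta array: [0, 0, -1, -1, -1, -1, -1]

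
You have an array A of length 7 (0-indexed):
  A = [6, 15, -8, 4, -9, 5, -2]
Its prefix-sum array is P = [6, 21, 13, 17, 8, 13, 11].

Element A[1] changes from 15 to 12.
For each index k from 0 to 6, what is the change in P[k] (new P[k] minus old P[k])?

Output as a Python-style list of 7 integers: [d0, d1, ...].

Answer: [0, -3, -3, -3, -3, -3, -3]

Derivation:
Element change: A[1] 15 -> 12, delta = -3
For k < 1: P[k] unchanged, delta_P[k] = 0
For k >= 1: P[k] shifts by exactly -3
Delta array: [0, -3, -3, -3, -3, -3, -3]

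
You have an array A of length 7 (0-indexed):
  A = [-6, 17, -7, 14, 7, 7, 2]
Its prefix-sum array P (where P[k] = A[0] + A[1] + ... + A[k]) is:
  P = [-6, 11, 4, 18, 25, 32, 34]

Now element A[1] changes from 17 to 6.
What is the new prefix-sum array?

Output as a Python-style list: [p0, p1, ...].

Answer: [-6, 0, -7, 7, 14, 21, 23]

Derivation:
Change: A[1] 17 -> 6, delta = -11
P[k] for k < 1: unchanged (A[1] not included)
P[k] for k >= 1: shift by delta = -11
  P[0] = -6 + 0 = -6
  P[1] = 11 + -11 = 0
  P[2] = 4 + -11 = -7
  P[3] = 18 + -11 = 7
  P[4] = 25 + -11 = 14
  P[5] = 32 + -11 = 21
  P[6] = 34 + -11 = 23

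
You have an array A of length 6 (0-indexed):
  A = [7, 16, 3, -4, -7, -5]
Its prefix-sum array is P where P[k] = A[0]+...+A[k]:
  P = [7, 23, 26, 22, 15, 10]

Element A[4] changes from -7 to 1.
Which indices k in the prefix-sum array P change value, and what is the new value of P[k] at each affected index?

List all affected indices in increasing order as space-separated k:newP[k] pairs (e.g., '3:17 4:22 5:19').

P[k] = A[0] + ... + A[k]
P[k] includes A[4] iff k >= 4
Affected indices: 4, 5, ..., 5; delta = 8
  P[4]: 15 + 8 = 23
  P[5]: 10 + 8 = 18

Answer: 4:23 5:18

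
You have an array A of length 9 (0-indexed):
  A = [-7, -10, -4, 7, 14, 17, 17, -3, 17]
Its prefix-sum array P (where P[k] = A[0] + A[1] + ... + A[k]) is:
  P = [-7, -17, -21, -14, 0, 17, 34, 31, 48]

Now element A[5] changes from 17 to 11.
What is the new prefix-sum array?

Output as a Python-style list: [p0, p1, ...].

Answer: [-7, -17, -21, -14, 0, 11, 28, 25, 42]

Derivation:
Change: A[5] 17 -> 11, delta = -6
P[k] for k < 5: unchanged (A[5] not included)
P[k] for k >= 5: shift by delta = -6
  P[0] = -7 + 0 = -7
  P[1] = -17 + 0 = -17
  P[2] = -21 + 0 = -21
  P[3] = -14 + 0 = -14
  P[4] = 0 + 0 = 0
  P[5] = 17 + -6 = 11
  P[6] = 34 + -6 = 28
  P[7] = 31 + -6 = 25
  P[8] = 48 + -6 = 42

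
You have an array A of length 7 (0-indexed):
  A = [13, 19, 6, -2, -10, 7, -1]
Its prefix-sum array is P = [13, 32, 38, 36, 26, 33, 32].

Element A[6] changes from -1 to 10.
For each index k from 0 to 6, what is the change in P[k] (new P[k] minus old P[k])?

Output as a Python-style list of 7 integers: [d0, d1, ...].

Answer: [0, 0, 0, 0, 0, 0, 11]

Derivation:
Element change: A[6] -1 -> 10, delta = 11
For k < 6: P[k] unchanged, delta_P[k] = 0
For k >= 6: P[k] shifts by exactly 11
Delta array: [0, 0, 0, 0, 0, 0, 11]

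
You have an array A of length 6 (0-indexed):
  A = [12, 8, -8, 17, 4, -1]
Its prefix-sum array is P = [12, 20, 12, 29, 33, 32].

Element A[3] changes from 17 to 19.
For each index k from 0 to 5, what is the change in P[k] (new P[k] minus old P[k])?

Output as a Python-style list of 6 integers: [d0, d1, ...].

Answer: [0, 0, 0, 2, 2, 2]

Derivation:
Element change: A[3] 17 -> 19, delta = 2
For k < 3: P[k] unchanged, delta_P[k] = 0
For k >= 3: P[k] shifts by exactly 2
Delta array: [0, 0, 0, 2, 2, 2]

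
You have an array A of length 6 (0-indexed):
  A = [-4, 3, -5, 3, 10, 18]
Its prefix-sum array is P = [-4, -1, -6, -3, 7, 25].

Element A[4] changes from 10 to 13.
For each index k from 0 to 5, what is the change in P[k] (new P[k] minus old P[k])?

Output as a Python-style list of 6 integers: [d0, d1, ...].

Element change: A[4] 10 -> 13, delta = 3
For k < 4: P[k] unchanged, delta_P[k] = 0
For k >= 4: P[k] shifts by exactly 3
Delta array: [0, 0, 0, 0, 3, 3]

Answer: [0, 0, 0, 0, 3, 3]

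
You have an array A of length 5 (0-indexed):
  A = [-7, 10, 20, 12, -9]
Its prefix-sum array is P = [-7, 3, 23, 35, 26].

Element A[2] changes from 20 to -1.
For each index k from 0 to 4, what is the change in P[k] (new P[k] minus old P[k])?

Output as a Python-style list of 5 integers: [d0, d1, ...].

Element change: A[2] 20 -> -1, delta = -21
For k < 2: P[k] unchanged, delta_P[k] = 0
For k >= 2: P[k] shifts by exactly -21
Delta array: [0, 0, -21, -21, -21]

Answer: [0, 0, -21, -21, -21]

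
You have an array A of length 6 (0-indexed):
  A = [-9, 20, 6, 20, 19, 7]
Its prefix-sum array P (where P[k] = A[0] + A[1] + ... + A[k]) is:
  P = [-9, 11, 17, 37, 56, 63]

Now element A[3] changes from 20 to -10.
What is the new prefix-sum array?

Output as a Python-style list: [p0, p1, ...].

Change: A[3] 20 -> -10, delta = -30
P[k] for k < 3: unchanged (A[3] not included)
P[k] for k >= 3: shift by delta = -30
  P[0] = -9 + 0 = -9
  P[1] = 11 + 0 = 11
  P[2] = 17 + 0 = 17
  P[3] = 37 + -30 = 7
  P[4] = 56 + -30 = 26
  P[5] = 63 + -30 = 33

Answer: [-9, 11, 17, 7, 26, 33]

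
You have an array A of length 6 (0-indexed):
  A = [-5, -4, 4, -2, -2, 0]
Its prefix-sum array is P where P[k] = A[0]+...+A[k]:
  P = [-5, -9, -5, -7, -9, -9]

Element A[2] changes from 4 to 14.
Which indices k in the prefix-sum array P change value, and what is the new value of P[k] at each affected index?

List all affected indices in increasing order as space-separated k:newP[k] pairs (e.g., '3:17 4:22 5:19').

Answer: 2:5 3:3 4:1 5:1

Derivation:
P[k] = A[0] + ... + A[k]
P[k] includes A[2] iff k >= 2
Affected indices: 2, 3, ..., 5; delta = 10
  P[2]: -5 + 10 = 5
  P[3]: -7 + 10 = 3
  P[4]: -9 + 10 = 1
  P[5]: -9 + 10 = 1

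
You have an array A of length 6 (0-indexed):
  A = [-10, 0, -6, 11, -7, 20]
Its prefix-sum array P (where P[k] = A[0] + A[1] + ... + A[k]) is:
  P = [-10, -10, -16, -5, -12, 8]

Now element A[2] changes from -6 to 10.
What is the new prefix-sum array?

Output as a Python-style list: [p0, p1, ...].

Change: A[2] -6 -> 10, delta = 16
P[k] for k < 2: unchanged (A[2] not included)
P[k] for k >= 2: shift by delta = 16
  P[0] = -10 + 0 = -10
  P[1] = -10 + 0 = -10
  P[2] = -16 + 16 = 0
  P[3] = -5 + 16 = 11
  P[4] = -12 + 16 = 4
  P[5] = 8 + 16 = 24

Answer: [-10, -10, 0, 11, 4, 24]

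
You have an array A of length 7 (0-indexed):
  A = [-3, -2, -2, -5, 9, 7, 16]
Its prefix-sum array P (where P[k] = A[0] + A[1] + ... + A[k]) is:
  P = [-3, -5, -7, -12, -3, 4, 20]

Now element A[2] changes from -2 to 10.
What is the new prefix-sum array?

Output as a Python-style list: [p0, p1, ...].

Answer: [-3, -5, 5, 0, 9, 16, 32]

Derivation:
Change: A[2] -2 -> 10, delta = 12
P[k] for k < 2: unchanged (A[2] not included)
P[k] for k >= 2: shift by delta = 12
  P[0] = -3 + 0 = -3
  P[1] = -5 + 0 = -5
  P[2] = -7 + 12 = 5
  P[3] = -12 + 12 = 0
  P[4] = -3 + 12 = 9
  P[5] = 4 + 12 = 16
  P[6] = 20 + 12 = 32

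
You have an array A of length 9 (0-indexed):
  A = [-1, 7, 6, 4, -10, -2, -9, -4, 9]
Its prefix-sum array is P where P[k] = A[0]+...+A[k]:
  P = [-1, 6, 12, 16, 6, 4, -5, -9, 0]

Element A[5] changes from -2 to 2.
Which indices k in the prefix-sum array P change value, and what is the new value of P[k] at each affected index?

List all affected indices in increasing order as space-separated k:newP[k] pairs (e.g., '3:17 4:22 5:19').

Answer: 5:8 6:-1 7:-5 8:4

Derivation:
P[k] = A[0] + ... + A[k]
P[k] includes A[5] iff k >= 5
Affected indices: 5, 6, ..., 8; delta = 4
  P[5]: 4 + 4 = 8
  P[6]: -5 + 4 = -1
  P[7]: -9 + 4 = -5
  P[8]: 0 + 4 = 4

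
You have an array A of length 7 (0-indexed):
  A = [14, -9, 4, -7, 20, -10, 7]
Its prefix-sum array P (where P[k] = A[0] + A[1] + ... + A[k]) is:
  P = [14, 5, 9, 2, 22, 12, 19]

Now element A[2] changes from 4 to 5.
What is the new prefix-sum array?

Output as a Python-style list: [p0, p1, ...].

Answer: [14, 5, 10, 3, 23, 13, 20]

Derivation:
Change: A[2] 4 -> 5, delta = 1
P[k] for k < 2: unchanged (A[2] not included)
P[k] for k >= 2: shift by delta = 1
  P[0] = 14 + 0 = 14
  P[1] = 5 + 0 = 5
  P[2] = 9 + 1 = 10
  P[3] = 2 + 1 = 3
  P[4] = 22 + 1 = 23
  P[5] = 12 + 1 = 13
  P[6] = 19 + 1 = 20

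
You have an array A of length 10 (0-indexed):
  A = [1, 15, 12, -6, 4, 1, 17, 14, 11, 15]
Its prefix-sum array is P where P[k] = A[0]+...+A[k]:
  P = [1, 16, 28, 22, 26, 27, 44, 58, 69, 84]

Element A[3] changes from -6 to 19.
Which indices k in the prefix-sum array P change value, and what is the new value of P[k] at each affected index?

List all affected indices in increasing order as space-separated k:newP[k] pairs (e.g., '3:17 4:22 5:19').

P[k] = A[0] + ... + A[k]
P[k] includes A[3] iff k >= 3
Affected indices: 3, 4, ..., 9; delta = 25
  P[3]: 22 + 25 = 47
  P[4]: 26 + 25 = 51
  P[5]: 27 + 25 = 52
  P[6]: 44 + 25 = 69
  P[7]: 58 + 25 = 83
  P[8]: 69 + 25 = 94
  P[9]: 84 + 25 = 109

Answer: 3:47 4:51 5:52 6:69 7:83 8:94 9:109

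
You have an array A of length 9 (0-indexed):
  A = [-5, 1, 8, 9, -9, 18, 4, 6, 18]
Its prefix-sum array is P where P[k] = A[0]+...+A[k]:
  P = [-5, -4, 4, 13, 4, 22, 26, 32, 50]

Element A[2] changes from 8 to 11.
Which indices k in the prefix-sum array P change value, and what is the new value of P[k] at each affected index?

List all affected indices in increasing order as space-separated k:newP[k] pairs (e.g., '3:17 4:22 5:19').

P[k] = A[0] + ... + A[k]
P[k] includes A[2] iff k >= 2
Affected indices: 2, 3, ..., 8; delta = 3
  P[2]: 4 + 3 = 7
  P[3]: 13 + 3 = 16
  P[4]: 4 + 3 = 7
  P[5]: 22 + 3 = 25
  P[6]: 26 + 3 = 29
  P[7]: 32 + 3 = 35
  P[8]: 50 + 3 = 53

Answer: 2:7 3:16 4:7 5:25 6:29 7:35 8:53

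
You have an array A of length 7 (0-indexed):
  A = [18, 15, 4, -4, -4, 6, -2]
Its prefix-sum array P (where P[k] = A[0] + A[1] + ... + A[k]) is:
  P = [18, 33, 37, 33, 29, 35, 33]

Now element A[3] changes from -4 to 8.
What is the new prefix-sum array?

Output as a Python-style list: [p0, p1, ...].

Change: A[3] -4 -> 8, delta = 12
P[k] for k < 3: unchanged (A[3] not included)
P[k] for k >= 3: shift by delta = 12
  P[0] = 18 + 0 = 18
  P[1] = 33 + 0 = 33
  P[2] = 37 + 0 = 37
  P[3] = 33 + 12 = 45
  P[4] = 29 + 12 = 41
  P[5] = 35 + 12 = 47
  P[6] = 33 + 12 = 45

Answer: [18, 33, 37, 45, 41, 47, 45]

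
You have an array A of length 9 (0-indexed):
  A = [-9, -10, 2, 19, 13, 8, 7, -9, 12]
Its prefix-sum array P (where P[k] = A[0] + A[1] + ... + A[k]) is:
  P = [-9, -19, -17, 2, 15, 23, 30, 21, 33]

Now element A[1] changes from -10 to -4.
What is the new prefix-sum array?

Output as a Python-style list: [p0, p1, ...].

Answer: [-9, -13, -11, 8, 21, 29, 36, 27, 39]

Derivation:
Change: A[1] -10 -> -4, delta = 6
P[k] for k < 1: unchanged (A[1] not included)
P[k] for k >= 1: shift by delta = 6
  P[0] = -9 + 0 = -9
  P[1] = -19 + 6 = -13
  P[2] = -17 + 6 = -11
  P[3] = 2 + 6 = 8
  P[4] = 15 + 6 = 21
  P[5] = 23 + 6 = 29
  P[6] = 30 + 6 = 36
  P[7] = 21 + 6 = 27
  P[8] = 33 + 6 = 39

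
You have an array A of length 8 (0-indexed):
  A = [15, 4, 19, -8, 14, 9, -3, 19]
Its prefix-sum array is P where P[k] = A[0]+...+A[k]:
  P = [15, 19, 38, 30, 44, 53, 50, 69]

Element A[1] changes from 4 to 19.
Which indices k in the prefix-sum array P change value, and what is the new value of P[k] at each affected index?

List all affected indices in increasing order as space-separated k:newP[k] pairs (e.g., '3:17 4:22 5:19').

Answer: 1:34 2:53 3:45 4:59 5:68 6:65 7:84

Derivation:
P[k] = A[0] + ... + A[k]
P[k] includes A[1] iff k >= 1
Affected indices: 1, 2, ..., 7; delta = 15
  P[1]: 19 + 15 = 34
  P[2]: 38 + 15 = 53
  P[3]: 30 + 15 = 45
  P[4]: 44 + 15 = 59
  P[5]: 53 + 15 = 68
  P[6]: 50 + 15 = 65
  P[7]: 69 + 15 = 84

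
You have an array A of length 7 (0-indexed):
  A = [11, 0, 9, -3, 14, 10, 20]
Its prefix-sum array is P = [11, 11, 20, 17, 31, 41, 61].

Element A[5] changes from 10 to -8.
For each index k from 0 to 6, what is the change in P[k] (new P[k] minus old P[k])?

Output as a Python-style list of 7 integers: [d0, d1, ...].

Element change: A[5] 10 -> -8, delta = -18
For k < 5: P[k] unchanged, delta_P[k] = 0
For k >= 5: P[k] shifts by exactly -18
Delta array: [0, 0, 0, 0, 0, -18, -18]

Answer: [0, 0, 0, 0, 0, -18, -18]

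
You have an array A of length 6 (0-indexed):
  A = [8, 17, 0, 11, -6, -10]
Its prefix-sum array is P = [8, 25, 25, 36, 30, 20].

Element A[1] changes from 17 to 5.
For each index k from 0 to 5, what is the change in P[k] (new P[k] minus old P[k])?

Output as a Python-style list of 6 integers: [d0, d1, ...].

Element change: A[1] 17 -> 5, delta = -12
For k < 1: P[k] unchanged, delta_P[k] = 0
For k >= 1: P[k] shifts by exactly -12
Delta array: [0, -12, -12, -12, -12, -12]

Answer: [0, -12, -12, -12, -12, -12]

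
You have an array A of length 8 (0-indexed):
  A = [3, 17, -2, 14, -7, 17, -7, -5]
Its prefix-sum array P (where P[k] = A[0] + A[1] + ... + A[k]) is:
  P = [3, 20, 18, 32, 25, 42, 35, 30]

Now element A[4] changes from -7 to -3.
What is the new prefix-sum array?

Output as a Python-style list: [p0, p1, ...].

Change: A[4] -7 -> -3, delta = 4
P[k] for k < 4: unchanged (A[4] not included)
P[k] for k >= 4: shift by delta = 4
  P[0] = 3 + 0 = 3
  P[1] = 20 + 0 = 20
  P[2] = 18 + 0 = 18
  P[3] = 32 + 0 = 32
  P[4] = 25 + 4 = 29
  P[5] = 42 + 4 = 46
  P[6] = 35 + 4 = 39
  P[7] = 30 + 4 = 34

Answer: [3, 20, 18, 32, 29, 46, 39, 34]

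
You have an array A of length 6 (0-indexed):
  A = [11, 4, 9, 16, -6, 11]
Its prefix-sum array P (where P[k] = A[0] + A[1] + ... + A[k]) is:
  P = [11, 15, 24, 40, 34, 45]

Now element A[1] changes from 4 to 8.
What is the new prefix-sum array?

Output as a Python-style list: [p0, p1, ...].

Change: A[1] 4 -> 8, delta = 4
P[k] for k < 1: unchanged (A[1] not included)
P[k] for k >= 1: shift by delta = 4
  P[0] = 11 + 0 = 11
  P[1] = 15 + 4 = 19
  P[2] = 24 + 4 = 28
  P[3] = 40 + 4 = 44
  P[4] = 34 + 4 = 38
  P[5] = 45 + 4 = 49

Answer: [11, 19, 28, 44, 38, 49]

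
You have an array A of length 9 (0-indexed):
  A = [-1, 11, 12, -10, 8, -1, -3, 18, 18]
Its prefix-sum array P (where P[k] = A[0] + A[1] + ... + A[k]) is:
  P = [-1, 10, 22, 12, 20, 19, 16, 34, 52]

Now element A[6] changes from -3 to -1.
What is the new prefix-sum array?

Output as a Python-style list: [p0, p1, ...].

Answer: [-1, 10, 22, 12, 20, 19, 18, 36, 54]

Derivation:
Change: A[6] -3 -> -1, delta = 2
P[k] for k < 6: unchanged (A[6] not included)
P[k] for k >= 6: shift by delta = 2
  P[0] = -1 + 0 = -1
  P[1] = 10 + 0 = 10
  P[2] = 22 + 0 = 22
  P[3] = 12 + 0 = 12
  P[4] = 20 + 0 = 20
  P[5] = 19 + 0 = 19
  P[6] = 16 + 2 = 18
  P[7] = 34 + 2 = 36
  P[8] = 52 + 2 = 54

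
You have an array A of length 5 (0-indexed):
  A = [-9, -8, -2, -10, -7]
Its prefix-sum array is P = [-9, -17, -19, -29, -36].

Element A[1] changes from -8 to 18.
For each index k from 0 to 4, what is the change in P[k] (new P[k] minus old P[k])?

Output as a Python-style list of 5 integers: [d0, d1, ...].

Element change: A[1] -8 -> 18, delta = 26
For k < 1: P[k] unchanged, delta_P[k] = 0
For k >= 1: P[k] shifts by exactly 26
Delta array: [0, 26, 26, 26, 26]

Answer: [0, 26, 26, 26, 26]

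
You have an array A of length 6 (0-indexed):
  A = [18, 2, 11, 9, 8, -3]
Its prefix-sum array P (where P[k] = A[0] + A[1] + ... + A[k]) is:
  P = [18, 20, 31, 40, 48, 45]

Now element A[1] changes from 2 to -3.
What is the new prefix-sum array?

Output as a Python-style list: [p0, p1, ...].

Answer: [18, 15, 26, 35, 43, 40]

Derivation:
Change: A[1] 2 -> -3, delta = -5
P[k] for k < 1: unchanged (A[1] not included)
P[k] for k >= 1: shift by delta = -5
  P[0] = 18 + 0 = 18
  P[1] = 20 + -5 = 15
  P[2] = 31 + -5 = 26
  P[3] = 40 + -5 = 35
  P[4] = 48 + -5 = 43
  P[5] = 45 + -5 = 40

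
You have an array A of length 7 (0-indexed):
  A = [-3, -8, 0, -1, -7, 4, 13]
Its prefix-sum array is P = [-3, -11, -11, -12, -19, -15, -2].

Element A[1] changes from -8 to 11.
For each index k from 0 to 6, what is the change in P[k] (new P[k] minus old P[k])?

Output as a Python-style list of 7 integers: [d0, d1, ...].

Element change: A[1] -8 -> 11, delta = 19
For k < 1: P[k] unchanged, delta_P[k] = 0
For k >= 1: P[k] shifts by exactly 19
Delta array: [0, 19, 19, 19, 19, 19, 19]

Answer: [0, 19, 19, 19, 19, 19, 19]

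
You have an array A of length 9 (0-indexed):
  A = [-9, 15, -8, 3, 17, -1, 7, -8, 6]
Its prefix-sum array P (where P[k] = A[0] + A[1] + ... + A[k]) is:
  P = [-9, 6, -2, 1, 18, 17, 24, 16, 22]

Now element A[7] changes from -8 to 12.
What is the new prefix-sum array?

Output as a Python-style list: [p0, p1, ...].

Change: A[7] -8 -> 12, delta = 20
P[k] for k < 7: unchanged (A[7] not included)
P[k] for k >= 7: shift by delta = 20
  P[0] = -9 + 0 = -9
  P[1] = 6 + 0 = 6
  P[2] = -2 + 0 = -2
  P[3] = 1 + 0 = 1
  P[4] = 18 + 0 = 18
  P[5] = 17 + 0 = 17
  P[6] = 24 + 0 = 24
  P[7] = 16 + 20 = 36
  P[8] = 22 + 20 = 42

Answer: [-9, 6, -2, 1, 18, 17, 24, 36, 42]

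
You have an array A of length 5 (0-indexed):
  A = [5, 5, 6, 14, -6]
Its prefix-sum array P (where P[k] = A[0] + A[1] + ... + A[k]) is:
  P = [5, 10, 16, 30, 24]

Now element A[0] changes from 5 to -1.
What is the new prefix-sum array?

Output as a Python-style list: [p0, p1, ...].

Change: A[0] 5 -> -1, delta = -6
P[k] for k < 0: unchanged (A[0] not included)
P[k] for k >= 0: shift by delta = -6
  P[0] = 5 + -6 = -1
  P[1] = 10 + -6 = 4
  P[2] = 16 + -6 = 10
  P[3] = 30 + -6 = 24
  P[4] = 24 + -6 = 18

Answer: [-1, 4, 10, 24, 18]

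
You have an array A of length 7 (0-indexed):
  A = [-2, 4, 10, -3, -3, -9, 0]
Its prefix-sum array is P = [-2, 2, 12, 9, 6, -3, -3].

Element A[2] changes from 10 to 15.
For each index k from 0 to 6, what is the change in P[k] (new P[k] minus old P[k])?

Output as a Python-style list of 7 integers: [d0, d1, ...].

Element change: A[2] 10 -> 15, delta = 5
For k < 2: P[k] unchanged, delta_P[k] = 0
For k >= 2: P[k] shifts by exactly 5
Delta array: [0, 0, 5, 5, 5, 5, 5]

Answer: [0, 0, 5, 5, 5, 5, 5]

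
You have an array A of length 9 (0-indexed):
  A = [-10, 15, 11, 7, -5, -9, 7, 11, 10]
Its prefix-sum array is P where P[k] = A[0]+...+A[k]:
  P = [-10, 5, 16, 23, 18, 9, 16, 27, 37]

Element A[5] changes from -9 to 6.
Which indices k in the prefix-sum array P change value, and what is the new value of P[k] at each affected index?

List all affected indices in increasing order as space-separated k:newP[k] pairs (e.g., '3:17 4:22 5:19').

Answer: 5:24 6:31 7:42 8:52

Derivation:
P[k] = A[0] + ... + A[k]
P[k] includes A[5] iff k >= 5
Affected indices: 5, 6, ..., 8; delta = 15
  P[5]: 9 + 15 = 24
  P[6]: 16 + 15 = 31
  P[7]: 27 + 15 = 42
  P[8]: 37 + 15 = 52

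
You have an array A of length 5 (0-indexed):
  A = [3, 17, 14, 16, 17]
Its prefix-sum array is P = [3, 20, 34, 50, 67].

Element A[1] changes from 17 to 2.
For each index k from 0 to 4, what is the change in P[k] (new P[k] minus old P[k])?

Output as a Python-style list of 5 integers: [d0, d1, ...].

Answer: [0, -15, -15, -15, -15]

Derivation:
Element change: A[1] 17 -> 2, delta = -15
For k < 1: P[k] unchanged, delta_P[k] = 0
For k >= 1: P[k] shifts by exactly -15
Delta array: [0, -15, -15, -15, -15]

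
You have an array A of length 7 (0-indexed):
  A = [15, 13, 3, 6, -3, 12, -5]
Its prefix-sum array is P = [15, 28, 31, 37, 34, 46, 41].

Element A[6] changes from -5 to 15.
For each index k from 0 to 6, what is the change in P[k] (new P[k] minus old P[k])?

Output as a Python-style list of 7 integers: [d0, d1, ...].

Answer: [0, 0, 0, 0, 0, 0, 20]

Derivation:
Element change: A[6] -5 -> 15, delta = 20
For k < 6: P[k] unchanged, delta_P[k] = 0
For k >= 6: P[k] shifts by exactly 20
Delta array: [0, 0, 0, 0, 0, 0, 20]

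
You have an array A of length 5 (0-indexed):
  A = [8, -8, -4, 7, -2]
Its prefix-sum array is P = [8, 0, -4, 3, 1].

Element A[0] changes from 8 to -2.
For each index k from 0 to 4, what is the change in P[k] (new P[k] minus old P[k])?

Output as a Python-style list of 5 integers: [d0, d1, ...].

Element change: A[0] 8 -> -2, delta = -10
For k < 0: P[k] unchanged, delta_P[k] = 0
For k >= 0: P[k] shifts by exactly -10
Delta array: [-10, -10, -10, -10, -10]

Answer: [-10, -10, -10, -10, -10]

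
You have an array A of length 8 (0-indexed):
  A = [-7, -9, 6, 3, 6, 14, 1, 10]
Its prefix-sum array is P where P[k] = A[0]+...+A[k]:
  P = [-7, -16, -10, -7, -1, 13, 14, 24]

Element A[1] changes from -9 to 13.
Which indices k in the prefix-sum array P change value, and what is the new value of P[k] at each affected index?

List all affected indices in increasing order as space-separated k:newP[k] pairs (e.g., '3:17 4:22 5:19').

P[k] = A[0] + ... + A[k]
P[k] includes A[1] iff k >= 1
Affected indices: 1, 2, ..., 7; delta = 22
  P[1]: -16 + 22 = 6
  P[2]: -10 + 22 = 12
  P[3]: -7 + 22 = 15
  P[4]: -1 + 22 = 21
  P[5]: 13 + 22 = 35
  P[6]: 14 + 22 = 36
  P[7]: 24 + 22 = 46

Answer: 1:6 2:12 3:15 4:21 5:35 6:36 7:46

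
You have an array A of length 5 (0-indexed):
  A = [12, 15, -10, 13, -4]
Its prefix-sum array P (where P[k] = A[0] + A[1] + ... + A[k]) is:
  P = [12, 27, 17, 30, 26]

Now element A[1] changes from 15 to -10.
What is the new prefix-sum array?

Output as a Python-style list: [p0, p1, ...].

Answer: [12, 2, -8, 5, 1]

Derivation:
Change: A[1] 15 -> -10, delta = -25
P[k] for k < 1: unchanged (A[1] not included)
P[k] for k >= 1: shift by delta = -25
  P[0] = 12 + 0 = 12
  P[1] = 27 + -25 = 2
  P[2] = 17 + -25 = -8
  P[3] = 30 + -25 = 5
  P[4] = 26 + -25 = 1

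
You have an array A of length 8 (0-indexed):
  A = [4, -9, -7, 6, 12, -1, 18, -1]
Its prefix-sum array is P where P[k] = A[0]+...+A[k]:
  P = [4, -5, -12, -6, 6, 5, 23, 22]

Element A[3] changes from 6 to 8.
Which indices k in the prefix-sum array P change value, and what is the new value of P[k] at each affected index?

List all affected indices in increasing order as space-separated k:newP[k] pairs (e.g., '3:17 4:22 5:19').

Answer: 3:-4 4:8 5:7 6:25 7:24

Derivation:
P[k] = A[0] + ... + A[k]
P[k] includes A[3] iff k >= 3
Affected indices: 3, 4, ..., 7; delta = 2
  P[3]: -6 + 2 = -4
  P[4]: 6 + 2 = 8
  P[5]: 5 + 2 = 7
  P[6]: 23 + 2 = 25
  P[7]: 22 + 2 = 24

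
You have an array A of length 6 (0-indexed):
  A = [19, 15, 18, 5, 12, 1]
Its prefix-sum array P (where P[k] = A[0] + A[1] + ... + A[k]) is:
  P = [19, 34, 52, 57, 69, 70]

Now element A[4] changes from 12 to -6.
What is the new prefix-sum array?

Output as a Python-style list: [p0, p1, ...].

Change: A[4] 12 -> -6, delta = -18
P[k] for k < 4: unchanged (A[4] not included)
P[k] for k >= 4: shift by delta = -18
  P[0] = 19 + 0 = 19
  P[1] = 34 + 0 = 34
  P[2] = 52 + 0 = 52
  P[3] = 57 + 0 = 57
  P[4] = 69 + -18 = 51
  P[5] = 70 + -18 = 52

Answer: [19, 34, 52, 57, 51, 52]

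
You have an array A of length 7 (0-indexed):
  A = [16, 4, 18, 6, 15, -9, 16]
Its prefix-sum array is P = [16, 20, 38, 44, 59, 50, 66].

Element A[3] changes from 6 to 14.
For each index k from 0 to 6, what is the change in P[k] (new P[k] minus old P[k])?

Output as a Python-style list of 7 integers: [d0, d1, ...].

Answer: [0, 0, 0, 8, 8, 8, 8]

Derivation:
Element change: A[3] 6 -> 14, delta = 8
For k < 3: P[k] unchanged, delta_P[k] = 0
For k >= 3: P[k] shifts by exactly 8
Delta array: [0, 0, 0, 8, 8, 8, 8]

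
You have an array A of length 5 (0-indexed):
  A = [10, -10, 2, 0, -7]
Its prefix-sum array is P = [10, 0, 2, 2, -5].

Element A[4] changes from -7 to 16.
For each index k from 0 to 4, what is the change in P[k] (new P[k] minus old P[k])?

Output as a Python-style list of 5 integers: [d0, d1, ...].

Element change: A[4] -7 -> 16, delta = 23
For k < 4: P[k] unchanged, delta_P[k] = 0
For k >= 4: P[k] shifts by exactly 23
Delta array: [0, 0, 0, 0, 23]

Answer: [0, 0, 0, 0, 23]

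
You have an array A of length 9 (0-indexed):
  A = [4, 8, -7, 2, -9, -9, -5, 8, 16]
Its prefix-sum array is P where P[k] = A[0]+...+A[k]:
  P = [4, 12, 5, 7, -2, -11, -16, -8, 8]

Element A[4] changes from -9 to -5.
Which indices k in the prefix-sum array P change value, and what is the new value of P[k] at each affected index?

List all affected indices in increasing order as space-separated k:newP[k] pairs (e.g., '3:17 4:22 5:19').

Answer: 4:2 5:-7 6:-12 7:-4 8:12

Derivation:
P[k] = A[0] + ... + A[k]
P[k] includes A[4] iff k >= 4
Affected indices: 4, 5, ..., 8; delta = 4
  P[4]: -2 + 4 = 2
  P[5]: -11 + 4 = -7
  P[6]: -16 + 4 = -12
  P[7]: -8 + 4 = -4
  P[8]: 8 + 4 = 12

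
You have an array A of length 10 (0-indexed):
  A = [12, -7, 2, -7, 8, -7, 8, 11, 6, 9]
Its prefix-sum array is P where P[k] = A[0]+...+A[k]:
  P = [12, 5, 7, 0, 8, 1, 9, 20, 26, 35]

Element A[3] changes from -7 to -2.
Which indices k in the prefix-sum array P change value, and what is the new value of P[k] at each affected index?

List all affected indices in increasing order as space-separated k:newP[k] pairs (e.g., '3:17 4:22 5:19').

Answer: 3:5 4:13 5:6 6:14 7:25 8:31 9:40

Derivation:
P[k] = A[0] + ... + A[k]
P[k] includes A[3] iff k >= 3
Affected indices: 3, 4, ..., 9; delta = 5
  P[3]: 0 + 5 = 5
  P[4]: 8 + 5 = 13
  P[5]: 1 + 5 = 6
  P[6]: 9 + 5 = 14
  P[7]: 20 + 5 = 25
  P[8]: 26 + 5 = 31
  P[9]: 35 + 5 = 40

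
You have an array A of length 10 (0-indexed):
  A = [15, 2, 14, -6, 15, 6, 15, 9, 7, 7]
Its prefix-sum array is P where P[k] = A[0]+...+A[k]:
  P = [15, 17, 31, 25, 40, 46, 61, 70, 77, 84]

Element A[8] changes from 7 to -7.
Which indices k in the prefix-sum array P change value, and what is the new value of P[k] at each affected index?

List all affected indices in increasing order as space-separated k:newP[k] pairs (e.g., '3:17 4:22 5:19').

Answer: 8:63 9:70

Derivation:
P[k] = A[0] + ... + A[k]
P[k] includes A[8] iff k >= 8
Affected indices: 8, 9, ..., 9; delta = -14
  P[8]: 77 + -14 = 63
  P[9]: 84 + -14 = 70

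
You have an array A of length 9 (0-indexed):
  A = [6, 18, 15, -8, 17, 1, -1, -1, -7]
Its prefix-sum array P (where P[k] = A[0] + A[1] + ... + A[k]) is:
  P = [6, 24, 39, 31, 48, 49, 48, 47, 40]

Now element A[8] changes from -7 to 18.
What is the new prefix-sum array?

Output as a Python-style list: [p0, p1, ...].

Change: A[8] -7 -> 18, delta = 25
P[k] for k < 8: unchanged (A[8] not included)
P[k] for k >= 8: shift by delta = 25
  P[0] = 6 + 0 = 6
  P[1] = 24 + 0 = 24
  P[2] = 39 + 0 = 39
  P[3] = 31 + 0 = 31
  P[4] = 48 + 0 = 48
  P[5] = 49 + 0 = 49
  P[6] = 48 + 0 = 48
  P[7] = 47 + 0 = 47
  P[8] = 40 + 25 = 65

Answer: [6, 24, 39, 31, 48, 49, 48, 47, 65]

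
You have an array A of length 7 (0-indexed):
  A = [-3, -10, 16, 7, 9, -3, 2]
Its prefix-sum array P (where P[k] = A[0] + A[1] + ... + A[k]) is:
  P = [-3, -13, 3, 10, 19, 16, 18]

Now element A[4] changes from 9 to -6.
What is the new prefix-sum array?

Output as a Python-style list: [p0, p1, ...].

Answer: [-3, -13, 3, 10, 4, 1, 3]

Derivation:
Change: A[4] 9 -> -6, delta = -15
P[k] for k < 4: unchanged (A[4] not included)
P[k] for k >= 4: shift by delta = -15
  P[0] = -3 + 0 = -3
  P[1] = -13 + 0 = -13
  P[2] = 3 + 0 = 3
  P[3] = 10 + 0 = 10
  P[4] = 19 + -15 = 4
  P[5] = 16 + -15 = 1
  P[6] = 18 + -15 = 3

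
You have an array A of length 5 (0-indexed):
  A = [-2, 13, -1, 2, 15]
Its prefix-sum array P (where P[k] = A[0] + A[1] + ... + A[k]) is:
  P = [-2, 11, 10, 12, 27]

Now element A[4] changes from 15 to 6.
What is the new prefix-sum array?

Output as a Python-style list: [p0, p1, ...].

Answer: [-2, 11, 10, 12, 18]

Derivation:
Change: A[4] 15 -> 6, delta = -9
P[k] for k < 4: unchanged (A[4] not included)
P[k] for k >= 4: shift by delta = -9
  P[0] = -2 + 0 = -2
  P[1] = 11 + 0 = 11
  P[2] = 10 + 0 = 10
  P[3] = 12 + 0 = 12
  P[4] = 27 + -9 = 18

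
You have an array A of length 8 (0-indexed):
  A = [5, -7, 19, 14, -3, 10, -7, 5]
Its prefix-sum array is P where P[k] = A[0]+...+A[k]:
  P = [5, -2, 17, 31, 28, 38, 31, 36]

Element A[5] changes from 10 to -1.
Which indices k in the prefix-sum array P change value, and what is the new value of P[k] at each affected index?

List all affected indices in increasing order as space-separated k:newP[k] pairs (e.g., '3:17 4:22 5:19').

Answer: 5:27 6:20 7:25

Derivation:
P[k] = A[0] + ... + A[k]
P[k] includes A[5] iff k >= 5
Affected indices: 5, 6, ..., 7; delta = -11
  P[5]: 38 + -11 = 27
  P[6]: 31 + -11 = 20
  P[7]: 36 + -11 = 25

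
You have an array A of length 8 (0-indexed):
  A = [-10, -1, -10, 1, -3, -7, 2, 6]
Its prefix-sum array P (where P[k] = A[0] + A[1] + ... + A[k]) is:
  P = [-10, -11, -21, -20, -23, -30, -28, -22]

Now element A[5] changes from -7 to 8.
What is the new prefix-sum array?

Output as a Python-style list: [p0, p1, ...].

Answer: [-10, -11, -21, -20, -23, -15, -13, -7]

Derivation:
Change: A[5] -7 -> 8, delta = 15
P[k] for k < 5: unchanged (A[5] not included)
P[k] for k >= 5: shift by delta = 15
  P[0] = -10 + 0 = -10
  P[1] = -11 + 0 = -11
  P[2] = -21 + 0 = -21
  P[3] = -20 + 0 = -20
  P[4] = -23 + 0 = -23
  P[5] = -30 + 15 = -15
  P[6] = -28 + 15 = -13
  P[7] = -22 + 15 = -7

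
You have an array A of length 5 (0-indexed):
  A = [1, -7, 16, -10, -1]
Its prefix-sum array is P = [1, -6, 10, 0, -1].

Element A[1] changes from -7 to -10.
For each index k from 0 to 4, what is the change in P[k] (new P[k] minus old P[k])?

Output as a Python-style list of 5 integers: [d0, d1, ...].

Answer: [0, -3, -3, -3, -3]

Derivation:
Element change: A[1] -7 -> -10, delta = -3
For k < 1: P[k] unchanged, delta_P[k] = 0
For k >= 1: P[k] shifts by exactly -3
Delta array: [0, -3, -3, -3, -3]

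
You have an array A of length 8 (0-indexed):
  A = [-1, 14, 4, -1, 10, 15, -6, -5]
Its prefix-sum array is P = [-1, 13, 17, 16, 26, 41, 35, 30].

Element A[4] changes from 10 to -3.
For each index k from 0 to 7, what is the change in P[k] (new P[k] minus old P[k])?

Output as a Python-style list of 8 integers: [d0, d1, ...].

Element change: A[4] 10 -> -3, delta = -13
For k < 4: P[k] unchanged, delta_P[k] = 0
For k >= 4: P[k] shifts by exactly -13
Delta array: [0, 0, 0, 0, -13, -13, -13, -13]

Answer: [0, 0, 0, 0, -13, -13, -13, -13]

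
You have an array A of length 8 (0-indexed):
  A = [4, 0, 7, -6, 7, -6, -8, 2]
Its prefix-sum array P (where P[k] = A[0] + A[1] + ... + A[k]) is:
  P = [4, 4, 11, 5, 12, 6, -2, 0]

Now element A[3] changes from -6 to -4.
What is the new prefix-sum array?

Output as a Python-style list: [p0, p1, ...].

Answer: [4, 4, 11, 7, 14, 8, 0, 2]

Derivation:
Change: A[3] -6 -> -4, delta = 2
P[k] for k < 3: unchanged (A[3] not included)
P[k] for k >= 3: shift by delta = 2
  P[0] = 4 + 0 = 4
  P[1] = 4 + 0 = 4
  P[2] = 11 + 0 = 11
  P[3] = 5 + 2 = 7
  P[4] = 12 + 2 = 14
  P[5] = 6 + 2 = 8
  P[6] = -2 + 2 = 0
  P[7] = 0 + 2 = 2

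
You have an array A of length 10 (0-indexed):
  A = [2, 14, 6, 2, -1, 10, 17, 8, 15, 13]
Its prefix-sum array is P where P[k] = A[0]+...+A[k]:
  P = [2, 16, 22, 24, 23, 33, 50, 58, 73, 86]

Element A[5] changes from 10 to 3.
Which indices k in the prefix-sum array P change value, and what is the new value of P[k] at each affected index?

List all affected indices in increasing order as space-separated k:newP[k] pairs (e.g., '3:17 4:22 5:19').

Answer: 5:26 6:43 7:51 8:66 9:79

Derivation:
P[k] = A[0] + ... + A[k]
P[k] includes A[5] iff k >= 5
Affected indices: 5, 6, ..., 9; delta = -7
  P[5]: 33 + -7 = 26
  P[6]: 50 + -7 = 43
  P[7]: 58 + -7 = 51
  P[8]: 73 + -7 = 66
  P[9]: 86 + -7 = 79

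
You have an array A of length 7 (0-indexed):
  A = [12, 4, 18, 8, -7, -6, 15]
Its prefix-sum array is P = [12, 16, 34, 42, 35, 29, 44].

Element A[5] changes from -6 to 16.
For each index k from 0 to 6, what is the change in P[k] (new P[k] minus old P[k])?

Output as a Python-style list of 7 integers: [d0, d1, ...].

Answer: [0, 0, 0, 0, 0, 22, 22]

Derivation:
Element change: A[5] -6 -> 16, delta = 22
For k < 5: P[k] unchanged, delta_P[k] = 0
For k >= 5: P[k] shifts by exactly 22
Delta array: [0, 0, 0, 0, 0, 22, 22]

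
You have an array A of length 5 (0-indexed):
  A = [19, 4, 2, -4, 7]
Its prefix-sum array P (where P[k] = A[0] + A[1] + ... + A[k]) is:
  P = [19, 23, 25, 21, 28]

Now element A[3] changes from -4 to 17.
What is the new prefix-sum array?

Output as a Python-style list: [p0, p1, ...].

Answer: [19, 23, 25, 42, 49]

Derivation:
Change: A[3] -4 -> 17, delta = 21
P[k] for k < 3: unchanged (A[3] not included)
P[k] for k >= 3: shift by delta = 21
  P[0] = 19 + 0 = 19
  P[1] = 23 + 0 = 23
  P[2] = 25 + 0 = 25
  P[3] = 21 + 21 = 42
  P[4] = 28 + 21 = 49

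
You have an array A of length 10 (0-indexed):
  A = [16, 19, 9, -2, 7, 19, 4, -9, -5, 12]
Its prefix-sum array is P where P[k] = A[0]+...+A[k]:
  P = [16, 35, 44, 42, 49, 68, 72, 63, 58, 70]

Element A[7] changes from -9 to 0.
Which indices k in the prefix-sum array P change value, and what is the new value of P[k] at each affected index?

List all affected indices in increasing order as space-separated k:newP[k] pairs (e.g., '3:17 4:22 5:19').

Answer: 7:72 8:67 9:79

Derivation:
P[k] = A[0] + ... + A[k]
P[k] includes A[7] iff k >= 7
Affected indices: 7, 8, ..., 9; delta = 9
  P[7]: 63 + 9 = 72
  P[8]: 58 + 9 = 67
  P[9]: 70 + 9 = 79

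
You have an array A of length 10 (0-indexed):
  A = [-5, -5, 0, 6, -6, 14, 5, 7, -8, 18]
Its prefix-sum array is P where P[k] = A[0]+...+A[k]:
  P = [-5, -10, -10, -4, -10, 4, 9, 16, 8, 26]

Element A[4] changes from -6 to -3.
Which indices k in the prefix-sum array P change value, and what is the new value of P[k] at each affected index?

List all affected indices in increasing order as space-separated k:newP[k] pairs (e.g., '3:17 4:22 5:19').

P[k] = A[0] + ... + A[k]
P[k] includes A[4] iff k >= 4
Affected indices: 4, 5, ..., 9; delta = 3
  P[4]: -10 + 3 = -7
  P[5]: 4 + 3 = 7
  P[6]: 9 + 3 = 12
  P[7]: 16 + 3 = 19
  P[8]: 8 + 3 = 11
  P[9]: 26 + 3 = 29

Answer: 4:-7 5:7 6:12 7:19 8:11 9:29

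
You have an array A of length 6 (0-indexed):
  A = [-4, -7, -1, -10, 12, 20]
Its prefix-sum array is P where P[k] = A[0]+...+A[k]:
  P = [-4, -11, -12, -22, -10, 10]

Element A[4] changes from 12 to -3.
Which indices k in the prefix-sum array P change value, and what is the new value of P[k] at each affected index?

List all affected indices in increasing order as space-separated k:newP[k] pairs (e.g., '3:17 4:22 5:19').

Answer: 4:-25 5:-5

Derivation:
P[k] = A[0] + ... + A[k]
P[k] includes A[4] iff k >= 4
Affected indices: 4, 5, ..., 5; delta = -15
  P[4]: -10 + -15 = -25
  P[5]: 10 + -15 = -5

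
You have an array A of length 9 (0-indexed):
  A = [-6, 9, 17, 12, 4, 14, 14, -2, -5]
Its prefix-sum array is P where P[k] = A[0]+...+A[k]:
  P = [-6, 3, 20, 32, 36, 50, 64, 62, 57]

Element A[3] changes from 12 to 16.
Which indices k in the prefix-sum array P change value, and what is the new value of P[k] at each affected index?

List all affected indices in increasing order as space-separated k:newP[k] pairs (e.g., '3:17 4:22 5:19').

P[k] = A[0] + ... + A[k]
P[k] includes A[3] iff k >= 3
Affected indices: 3, 4, ..., 8; delta = 4
  P[3]: 32 + 4 = 36
  P[4]: 36 + 4 = 40
  P[5]: 50 + 4 = 54
  P[6]: 64 + 4 = 68
  P[7]: 62 + 4 = 66
  P[8]: 57 + 4 = 61

Answer: 3:36 4:40 5:54 6:68 7:66 8:61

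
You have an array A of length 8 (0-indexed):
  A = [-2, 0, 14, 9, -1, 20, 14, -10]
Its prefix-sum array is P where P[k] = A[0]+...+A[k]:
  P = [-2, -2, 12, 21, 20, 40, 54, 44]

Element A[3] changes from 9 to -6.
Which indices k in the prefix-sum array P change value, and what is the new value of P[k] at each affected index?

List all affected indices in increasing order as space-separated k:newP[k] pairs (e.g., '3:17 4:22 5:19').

Answer: 3:6 4:5 5:25 6:39 7:29

Derivation:
P[k] = A[0] + ... + A[k]
P[k] includes A[3] iff k >= 3
Affected indices: 3, 4, ..., 7; delta = -15
  P[3]: 21 + -15 = 6
  P[4]: 20 + -15 = 5
  P[5]: 40 + -15 = 25
  P[6]: 54 + -15 = 39
  P[7]: 44 + -15 = 29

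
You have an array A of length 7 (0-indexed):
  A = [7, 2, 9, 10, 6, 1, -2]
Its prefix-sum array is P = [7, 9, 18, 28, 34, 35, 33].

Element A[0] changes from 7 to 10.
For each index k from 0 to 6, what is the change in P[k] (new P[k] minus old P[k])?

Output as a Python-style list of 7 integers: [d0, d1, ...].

Answer: [3, 3, 3, 3, 3, 3, 3]

Derivation:
Element change: A[0] 7 -> 10, delta = 3
For k < 0: P[k] unchanged, delta_P[k] = 0
For k >= 0: P[k] shifts by exactly 3
Delta array: [3, 3, 3, 3, 3, 3, 3]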